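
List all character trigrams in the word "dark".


Word: "dark" (length 4)
Number of trigrams = 4 - 3 + 1 = 2
  Position 0: "dar"
  Position 1: "ark"
Trigrams = "dar", "ark"


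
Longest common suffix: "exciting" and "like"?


Word 1: "exciting"
Word 2: "like"
Comparing from end:
  Pos -1: 'g' != 'e' (stop)
LCS = "" (length 0)


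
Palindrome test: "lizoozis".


Word: "lizoozis"
Reversed: "sizoozil"
Forward == Backward? lizoozis != sizoozil
Palindrome = No


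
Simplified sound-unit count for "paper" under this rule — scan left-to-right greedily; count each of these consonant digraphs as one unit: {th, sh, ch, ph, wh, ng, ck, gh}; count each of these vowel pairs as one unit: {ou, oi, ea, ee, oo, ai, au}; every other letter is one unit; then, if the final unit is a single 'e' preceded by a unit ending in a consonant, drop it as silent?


Word: "paper" (5 letters)
Left-to-right scan:
  [1] 'p' (letter)
  [2] 'a' (letter)
  [3] 'p' (letter)
  [4] 'e' (letter)
  [5] 'r' (letter)
Units from scan: 5
Sound units = 5 units


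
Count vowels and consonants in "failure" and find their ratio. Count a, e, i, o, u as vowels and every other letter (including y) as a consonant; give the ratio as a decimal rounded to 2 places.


Word: "failure"
Vowels (a,e,i,o,u): 4
Consonants: 3
Ratio = 4/3
= 1.33


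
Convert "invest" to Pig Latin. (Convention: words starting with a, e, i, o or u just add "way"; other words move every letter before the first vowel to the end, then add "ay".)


Word: "invest"
Starts with vowel → add 'way'
Pig Latin = "investway"


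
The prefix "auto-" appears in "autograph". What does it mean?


Prefix: auto-
Example: autograph = auto- + graph
Meaning = self


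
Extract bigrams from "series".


Word: "series" (length 6)
Number of bigrams = 6 - 2 + 1 = 5
  Position 0: "se"
  Position 1: "er"
  Position 2: "ri"
  Position 3: "ie"
  Position 4: "es"
Bigrams = "se", "er", "ri", "ie", "es"


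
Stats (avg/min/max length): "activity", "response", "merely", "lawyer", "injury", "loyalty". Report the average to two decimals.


Lengths: "activity"=8, "response"=8, "merely"=6, "lawyer"=6, "injury"=6, "loyalty"=7
Sum = 41, Count = 6
Average = 41/6 = 6.83
= avg=6.83, min=6, max=8


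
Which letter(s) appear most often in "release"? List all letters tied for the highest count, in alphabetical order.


Word: "release"
Letter counts:
  'a': 1
  'e': 3
  'l': 1
  'r': 1
  's': 1
Maximum count = 3
Most frequent = 'e' (3 times each)


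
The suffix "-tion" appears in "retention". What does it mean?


Suffix: -tion
Example: retention = retain + -tion, with a spelling change
Meaning = act or process


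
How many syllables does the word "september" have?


Word: "september"
Syllable breakdown: sep-tem-ber
Counting: 3 parts
= 3 syllables


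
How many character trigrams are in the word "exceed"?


Word: "exceed" (length 6)
Number of 3-grams = length - 3 + 1 = 6 - 3 + 1
= 4


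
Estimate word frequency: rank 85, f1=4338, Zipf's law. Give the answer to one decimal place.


Zipf's law: f(r) = f(1) / r
f(1) = 4338
f(85) = 4338 / 85
= 51.0 occurrences


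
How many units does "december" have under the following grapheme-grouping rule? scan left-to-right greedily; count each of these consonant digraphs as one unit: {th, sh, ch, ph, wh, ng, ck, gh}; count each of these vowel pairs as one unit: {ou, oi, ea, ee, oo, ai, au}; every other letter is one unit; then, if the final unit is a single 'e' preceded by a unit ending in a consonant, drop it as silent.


Word: "december" (8 letters)
Left-to-right scan:
  1. 'd' (letter)
  2. 'e' (letter)
  3. 'c' (letter)
  4. 'e' (letter)
  5. 'm' (letter)
  6. 'b' (letter)
  7. 'e' (letter)
  8. 'r' (letter)
Units from scan: 8
Sound units = 8 units


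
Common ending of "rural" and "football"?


Word 1: "rural"
Word 2: "football"
Comparing from end:
  Pos -1: 'l' == 'l'
  Pos -2: 'a' != 'l' (stop)
LCS = "l" (length 1)


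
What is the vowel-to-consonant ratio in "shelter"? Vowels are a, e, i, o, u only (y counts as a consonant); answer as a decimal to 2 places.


Word: "shelter"
Vowels (a,e,i,o,u): 2
Consonants: 5
Ratio = 2/5
= 0.40


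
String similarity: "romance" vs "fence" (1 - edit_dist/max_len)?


Word 1: "romance" (length 7)
Word 2: "fence" (length 5)
One optimal edit sequence:
  1. delete 'r'  (+1)
  2. delete 'o'  (+1)
  3. substitute 'm' -> 'f'  (+1)
  4. substitute 'a' -> 'e'  (+1)
  5. keep 'n'
  6. keep 'c'
  7. keep 'e'
Edit distance = 4
Max length = max(7, 5) = 7
Similarity = 1 - 4/7
= 0.4286


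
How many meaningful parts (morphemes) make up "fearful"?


Word: "fearful"
Morphemes: fear / -ful
Each morpheme carries meaning
= 2 morphemes


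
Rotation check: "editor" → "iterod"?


Word: "editor", Candidate: "iterod"
Method: check if candidate is substring of word+word
"editoreditor" contains "iterod"? No
Is rotation = No


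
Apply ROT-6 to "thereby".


Word: "thereby"
Shift: 6
Each letter → (letter + shift) mod 26:
  't' (19) + 6 = 25 → 'z'
  'h' (7) + 6 = 13 → 'n'
  'e' (4) + 6 = 10 → 'k'
  'r' (17) + 6 = 23 → 'x'
  'e' (4) + 6 = 10 → 'k'
  'b' (1) + 6 = 7 → 'h'
  'y' (24) + 6 = 4 → 'e'
Result = "znkxkhe"


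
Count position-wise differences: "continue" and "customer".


Comparing character by character (same length = 8):
  Pos 0: 'c' vs 'c' =
  Pos 1: 'o' vs 'u' !=
  Pos 2: 'n' vs 's' !=
  Pos 3: 't' vs 't' =
  Pos 4: 'i' vs 'o' !=
  Pos 5: 'n' vs 'm' !=
  Pos 6: 'u' vs 'e' !=
  Pos 7: 'e' vs 'r' !=
Hamming distance = 6


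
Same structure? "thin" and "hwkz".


Pattern of "thin": [0, 1, 2, 3]
Pattern of "hwkz": [0, 1, 2, 3]
Patterns match
Same pattern = Yes


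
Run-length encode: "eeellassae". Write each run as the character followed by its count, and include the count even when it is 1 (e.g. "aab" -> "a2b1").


String: "eeellassae"
Scanning for consecutive runs:
  'e' x 3
  'l' x 2
  'a' x 1
  's' x 2
  'a' x 1
  'e' x 1
RLE = "e3l2a1s2a1e1"


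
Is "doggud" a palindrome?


Word: "doggud"
Reversed: "duggod"
Forward == Backward? doggud != duggod
Palindrome = No


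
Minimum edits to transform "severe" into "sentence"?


Word 1: "severe" (length 6)
Word 2: "sentence" (length 8)
One optimal edit sequence (insert/delete/substitute each cost 1):
  1. keep 's'
  2. keep 'e'
  3. insert 'n'  (+1)
  4. substitute 'v' -> 't'  (+1)
  5. keep 'e'
  6. insert 'n'  (+1)
  7. substitute 'r' -> 'c'  (+1)
  8. keep 'e'
Total edit operations: 4
Edit distance = 4


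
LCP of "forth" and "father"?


Word 1: "forth"
Word 2: "father"
Comparing from start:
  Pos 0: 'f' == 'f'
  Pos 1: 'o' != 'a' (stop)
LCP = "f" (length 1)


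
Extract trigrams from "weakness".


Word: "weakness" (length 8)
Number of trigrams = 8 - 3 + 1 = 6
  Position 0: "wea"
  Position 1: "eak"
  Position 2: "akn"
  Position 3: "kne"
  Position 4: "nes"
  Position 5: "ess"
Trigrams = "wea", "eak", "akn", "kne", "nes", "ess"


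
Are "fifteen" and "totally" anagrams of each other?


Word 1: "fifteen" → sorted: eeffint
Word 2: "totally" → sorted: allotty
Same letters? eeffint != allotty
Anagram = No


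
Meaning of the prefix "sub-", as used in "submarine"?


Prefix: sub-
Example: submarine (sub- + marine)
Meaning = under / below


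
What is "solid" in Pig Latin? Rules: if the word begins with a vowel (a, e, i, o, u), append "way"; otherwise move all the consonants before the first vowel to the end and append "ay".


Word: "solid"
Starts with consonant(s) → move to end, add 'ay'
Consonant cluster: "s"
Pig Latin = "olidsay"


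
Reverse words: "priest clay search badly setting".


Original: "priest clay search badly setting"
Words (1..n): priest | clay | search | badly | setting
Reversed (n..1): setting | badly | search | clay | priest
Result = "setting badly search clay priest"


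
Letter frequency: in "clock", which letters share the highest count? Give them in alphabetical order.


Word: "clock"
Letter counts:
  'c': 2
  'k': 1
  'l': 1
  'o': 1
Maximum count = 2
Most frequent = 'c' (2 times each)


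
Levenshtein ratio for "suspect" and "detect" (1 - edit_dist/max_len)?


Word 1: "suspect" (length 7)
Word 2: "detect" (length 6)
One optimal edit sequence:
  1. delete 's'  (+1)
  2. substitute 'u' -> 'd'  (+1)
  3. substitute 's' -> 'e'  (+1)
  4. substitute 'p' -> 't'  (+1)
  5. keep 'e'
  6. keep 'c'
  7. keep 't'
Edit distance = 4
Max length = max(7, 6) = 7
Similarity = 1 - 4/7
= 0.4286


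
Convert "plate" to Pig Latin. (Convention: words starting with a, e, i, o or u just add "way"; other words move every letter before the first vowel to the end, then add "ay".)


Word: "plate"
Starts with consonant(s) → move to end, add 'ay'
Consonant cluster: "pl"
Pig Latin = "ateplay"


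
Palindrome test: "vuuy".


Word: "vuuy"
Reversed: "yuuv"
Forward == Backward? vuuy != yuuv
Palindrome = No


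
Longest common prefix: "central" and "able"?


Word 1: "central"
Word 2: "able"
Comparing from start:
  Pos 0: 'c' != 'a' (stop)
LCP = "" (length 0)


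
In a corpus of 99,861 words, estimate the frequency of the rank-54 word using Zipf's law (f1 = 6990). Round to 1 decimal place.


Zipf's law: f(r) = f(1) / r
f(1) = 6990
f(54) = 6990 / 54
= 129.4 occurrences


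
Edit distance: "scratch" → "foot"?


Word 1: "scratch" (length 7)
Word 2: "foot" (length 4)
One optimal edit sequence (insert/delete/substitute each cost 1):
  1. delete 's'  (+1)
  2. substitute 'c' -> 'f'  (+1)
  3. substitute 'r' -> 'o'  (+1)
  4. substitute 'a' -> 'o'  (+1)
  5. keep 't'
  6. delete 'c'  (+1)
  7. delete 'h'  (+1)
Total edit operations: 6
Edit distance = 6


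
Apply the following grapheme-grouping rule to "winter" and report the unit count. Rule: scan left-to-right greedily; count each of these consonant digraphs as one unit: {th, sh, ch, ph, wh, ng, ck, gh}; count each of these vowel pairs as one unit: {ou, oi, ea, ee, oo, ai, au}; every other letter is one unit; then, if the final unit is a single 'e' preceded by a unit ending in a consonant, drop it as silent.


Word: "winter" (6 letters)
Left-to-right scan:
  1. 'w' (letter)
  2. 'i' (letter)
  3. 'n' (letter)
  4. 't' (letter)
  5. 'e' (letter)
  6. 'r' (letter)
Units from scan: 6
Sound units = 6 units


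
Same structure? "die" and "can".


Pattern of "die": [0, 1, 2]
Pattern of "can": [0, 1, 2]
Patterns match
Same pattern = Yes


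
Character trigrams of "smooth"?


Word: "smooth" (length 6)
Number of trigrams = 6 - 3 + 1 = 4
  Position 0: "smo"
  Position 1: "moo"
  Position 2: "oot"
  Position 3: "oth"
Trigrams = "smo", "moo", "oot", "oth"


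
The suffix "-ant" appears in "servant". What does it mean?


Suffix: -ant
Example: servant (serve + -ant, with a spelling change)
Meaning = one who / that which


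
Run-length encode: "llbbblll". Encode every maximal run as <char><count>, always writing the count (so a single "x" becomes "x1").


String: "llbbblll"
Scanning for consecutive runs:
  'l' x 2
  'b' x 3
  'l' x 3
RLE = "l2b3l3"


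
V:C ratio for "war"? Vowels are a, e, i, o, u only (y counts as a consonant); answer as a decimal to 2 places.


Word: "war"
Vowels (a,e,i,o,u): 1
Consonants: 2
Ratio = 1/2
= 0.50


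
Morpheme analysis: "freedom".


Word: "freedom"
Morphemes: free + -dom
Each morpheme carries meaning
= 2 morphemes


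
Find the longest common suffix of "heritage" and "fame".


Word 1: "heritage"
Word 2: "fame"
Comparing from end:
  Pos -1: 'e' == 'e'
  Pos -2: 'g' != 'm' (stop)
LCS = "e" (length 1)


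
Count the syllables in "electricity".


Word: "electricity"
Syllable breakdown: e · lec · tric · i · ty
Counting: 5 parts
= 5 syllables


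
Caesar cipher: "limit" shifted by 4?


Word: "limit"
Shift: 4
Each letter → (letter + shift) mod 26:
  'l' (11) + 4 = 15 → 'p'
  'i' (8) + 4 = 12 → 'm'
  'm' (12) + 4 = 16 → 'q'
  'i' (8) + 4 = 12 → 'm'
  't' (19) + 4 = 23 → 'x'
Result = "pmqmx"


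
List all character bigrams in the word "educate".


Word: "educate" (length 7)
Number of bigrams = 7 - 2 + 1 = 6
  Position 0: "ed"
  Position 1: "du"
  Position 2: "uc"
  Position 3: "ca"
  Position 4: "at"
  Position 5: "te"
Bigrams = "ed", "du", "uc", "ca", "at", "te"


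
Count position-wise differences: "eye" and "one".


Comparing character by character (same length = 3):
  Pos 0: 'e' vs 'o' !=
  Pos 1: 'y' vs 'n' !=
  Pos 2: 'e' vs 'e' =
Hamming distance = 2


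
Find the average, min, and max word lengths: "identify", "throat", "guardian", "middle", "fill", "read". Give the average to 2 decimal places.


Lengths: "identify"=8, "throat"=6, "guardian"=8, "middle"=6, "fill"=4, "read"=4
Sum = 36, Count = 6
Average = 36/6 = 6.00
= avg=6.00, min=4, max=8


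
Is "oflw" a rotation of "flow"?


Word: "flow", Candidate: "oflw"
Method: check if candidate is substring of word+word
"flowflow" contains "oflw"? No
Is rotation = No


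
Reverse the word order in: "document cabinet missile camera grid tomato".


Original: "document cabinet missile camera grid tomato"
Words (1..n): document | cabinet | missile | camera | grid | tomato
Reversed (n..1): tomato | grid | camera | missile | cabinet | document
Result = "tomato grid camera missile cabinet document"


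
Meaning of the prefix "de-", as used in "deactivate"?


Prefix: de-
As in: deactivate -> de- + activate
Meaning = remove / reverse


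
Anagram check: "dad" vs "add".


Word 1: "dad" → sorted: add
Word 2: "add" → sorted: add
Same letters? add == add
Anagram = Yes


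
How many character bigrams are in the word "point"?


Word: "point" (length 5)
Number of 2-grams = length - 2 + 1 = 5 - 2 + 1
= 4


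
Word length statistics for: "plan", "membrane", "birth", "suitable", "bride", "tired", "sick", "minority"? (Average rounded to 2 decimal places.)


Lengths: "plan"=4, "membrane"=8, "birth"=5, "suitable"=8, "bride"=5, "tired"=5, "sick"=4, "minority"=8
Sum = 47, Count = 8
Average = 47/8 = 5.88
= avg=5.88, min=4, max=8


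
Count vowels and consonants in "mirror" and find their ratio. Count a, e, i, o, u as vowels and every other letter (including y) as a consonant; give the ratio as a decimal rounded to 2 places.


Word: "mirror"
Vowels (a,e,i,o,u): 2
Consonants: 4
Ratio = 2/4
= 0.50


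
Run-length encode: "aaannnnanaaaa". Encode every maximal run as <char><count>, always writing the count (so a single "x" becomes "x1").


String: "aaannnnanaaaa"
Scanning for consecutive runs:
  'a' x 3
  'n' x 4
  'a' x 1
  'n' x 1
  'a' x 4
RLE = "a3n4a1n1a4"


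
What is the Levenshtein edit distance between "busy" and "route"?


Word 1: "busy" (length 4)
Word 2: "route" (length 5)
One optimal edit sequence (insert/delete/substitute each cost 1):
  1. insert 'r'  (+1)
  2. substitute 'b' -> 'o'  (+1)
  3. keep 'u'
  4. substitute 's' -> 't'  (+1)
  5. substitute 'y' -> 'e'  (+1)
Total edit operations: 4
Edit distance = 4


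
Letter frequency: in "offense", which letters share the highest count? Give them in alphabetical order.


Word: "offense"
Letter counts:
  'e': 2
  'f': 2
  'n': 1
  'o': 1
  's': 1
Maximum count = 2
Most frequent = 'e', 'f' (2 times each)


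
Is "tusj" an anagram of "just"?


Word 1: "just" → sorted: jstu
Word 2: "tusj" → sorted: jstu
Same letters? jstu == jstu
Anagram = Yes


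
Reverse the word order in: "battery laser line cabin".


Original: "battery laser line cabin"
Words (1..n): battery | laser | line | cabin
Reversed (n..1): cabin | line | laser | battery
Result = "cabin line laser battery"


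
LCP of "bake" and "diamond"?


Word 1: "bake"
Word 2: "diamond"
Comparing from start:
  Pos 0: 'b' != 'd' (stop)
LCP = "" (length 0)


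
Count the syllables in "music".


Word: "music"
Syllable breakdown: mu-sic
Counting: 2 parts
= 2 syllables


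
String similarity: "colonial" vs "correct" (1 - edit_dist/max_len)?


Word 1: "colonial" (length 8)
Word 2: "correct" (length 7)
One optimal edit sequence:
  1. keep 'c'
  2. keep 'o'
  3. delete 'l'  (+1)
  4. substitute 'o' -> 'r'  (+1)
  5. substitute 'n' -> 'r'  (+1)
  6. substitute 'i' -> 'e'  (+1)
  7. substitute 'a' -> 'c'  (+1)
  8. substitute 'l' -> 't'  (+1)
Edit distance = 6
Max length = max(8, 7) = 8
Similarity = 1 - 6/8
= 0.2500


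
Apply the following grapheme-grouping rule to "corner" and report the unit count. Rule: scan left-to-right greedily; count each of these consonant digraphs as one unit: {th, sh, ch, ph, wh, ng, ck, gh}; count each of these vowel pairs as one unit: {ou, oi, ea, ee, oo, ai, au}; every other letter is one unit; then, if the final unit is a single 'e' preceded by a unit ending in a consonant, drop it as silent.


Word: "corner" (6 letters)
Left-to-right scan:
  (1) 'c' (letter)
  (2) 'o' (letter)
  (3) 'r' (letter)
  (4) 'n' (letter)
  (5) 'e' (letter)
  (6) 'r' (letter)
Units from scan: 6
Sound units = 6 units


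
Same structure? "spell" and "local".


Pattern of "spell": [0, 1, 2, 3, 3]
Pattern of "local": [0, 1, 2, 3, 0]
Patterns do not match
Same pattern = No


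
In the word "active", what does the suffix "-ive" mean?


Suffix: -ive
Example: active = act + -ive
Meaning = tending to


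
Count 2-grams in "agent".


Word: "agent" (length 5)
Number of 2-grams = length - 2 + 1 = 5 - 2 + 1
= 4


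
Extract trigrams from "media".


Word: "media" (length 5)
Number of trigrams = 5 - 3 + 1 = 3
  Position 0: "med"
  Position 1: "edi"
  Position 2: "dia"
Trigrams = "med", "edi", "dia"


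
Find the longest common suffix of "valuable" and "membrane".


Word 1: "valuable"
Word 2: "membrane"
Comparing from end:
  Pos -1: 'e' == 'e'
  Pos -2: 'l' != 'n' (stop)
LCS = "e" (length 1)


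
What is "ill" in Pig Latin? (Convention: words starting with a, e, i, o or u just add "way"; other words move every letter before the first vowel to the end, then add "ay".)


Word: "ill"
Starts with vowel → add 'way'
Pig Latin = "illway"


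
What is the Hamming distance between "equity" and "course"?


Comparing character by character (same length = 6):
  Pos 0: 'e' vs 'c' !=
  Pos 1: 'q' vs 'o' !=
  Pos 2: 'u' vs 'u' =
  Pos 3: 'i' vs 'r' !=
  Pos 4: 't' vs 's' !=
  Pos 5: 'y' vs 'e' !=
Hamming distance = 5


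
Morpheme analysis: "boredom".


Word: "boredom"
Morphemes: bore + -dom
Each morpheme carries meaning
= 2 morphemes


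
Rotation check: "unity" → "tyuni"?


Word: "unity", Candidate: "tyuni"
Method: check if candidate is substring of word+word
"unityunity" contains "tyuni"? Yes
Is rotation = Yes


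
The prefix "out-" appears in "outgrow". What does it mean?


Prefix: out-
Example: outgrow (out- + grow)
Meaning = surpass


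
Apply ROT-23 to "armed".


Word: "armed"
Shift: 23
Each letter → (letter + shift) mod 26:
  'a' (0) + 23 = 23 → 'x'
  'r' (17) + 23 = 14 → 'o'
  'm' (12) + 23 = 9 → 'j'
  'e' (4) + 23 = 1 → 'b'
  'd' (3) + 23 = 0 → 'a'
Result = "xojba"


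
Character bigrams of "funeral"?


Word: "funeral" (length 7)
Number of bigrams = 7 - 2 + 1 = 6
  Position 0: "fu"
  Position 1: "un"
  Position 2: "ne"
  Position 3: "er"
  Position 4: "ra"
  Position 5: "al"
Bigrams = "fu", "un", "ne", "er", "ra", "al"


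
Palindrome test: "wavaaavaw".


Word: "wavaaavaw"
Reversed: "wavaaavaw"
Forward == Backward? wavaaavaw == wavaaavaw
Palindrome = Yes


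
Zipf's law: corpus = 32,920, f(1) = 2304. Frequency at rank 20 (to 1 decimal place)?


Zipf's law: f(r) = f(1) / r
f(1) = 2304
f(20) = 2304 / 20
= 115.2 occurrences


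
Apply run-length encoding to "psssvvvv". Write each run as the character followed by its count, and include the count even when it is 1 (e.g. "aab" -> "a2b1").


String: "psssvvvv"
Scanning for consecutive runs:
  'p' x 1
  's' x 3
  'v' x 4
RLE = "p1s3v4"


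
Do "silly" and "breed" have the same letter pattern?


Pattern of "silly": [0, 1, 2, 2, 3]
Pattern of "breed": [0, 1, 2, 2, 3]
Patterns match
Same pattern = Yes


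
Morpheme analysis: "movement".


Word: "movement"
Morphemes: move | -ment
Each morpheme carries meaning
= 2 morphemes


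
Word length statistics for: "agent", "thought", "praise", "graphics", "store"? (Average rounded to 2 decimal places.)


Lengths: "agent"=5, "thought"=7, "praise"=6, "graphics"=8, "store"=5
Sum = 31, Count = 5
Average = 31/5 = 6.20
= avg=6.20, min=5, max=8


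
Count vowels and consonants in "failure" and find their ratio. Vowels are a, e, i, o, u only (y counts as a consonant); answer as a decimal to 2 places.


Word: "failure"
Vowels (a,e,i,o,u): 4
Consonants: 3
Ratio = 4/3
= 1.33


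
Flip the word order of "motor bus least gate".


Original: "motor bus least gate"
Words (1..n): motor | bus | least | gate
Reversed (n..1): gate | least | bus | motor
Result = "gate least bus motor"


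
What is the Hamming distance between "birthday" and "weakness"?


Comparing character by character (same length = 8):
  Pos 0: 'b' vs 'w' !=
  Pos 1: 'i' vs 'e' !=
  Pos 2: 'r' vs 'a' !=
  Pos 3: 't' vs 'k' !=
  Pos 4: 'h' vs 'n' !=
  Pos 5: 'd' vs 'e' !=
  Pos 6: 'a' vs 's' !=
  Pos 7: 'y' vs 's' !=
Hamming distance = 8


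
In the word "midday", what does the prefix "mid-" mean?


Prefix: mid-
Example: midday (mid- + day)
Meaning = middle


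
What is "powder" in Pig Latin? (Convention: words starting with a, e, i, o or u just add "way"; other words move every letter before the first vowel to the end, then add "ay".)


Word: "powder"
Starts with consonant(s) → move to end, add 'ay'
Consonant cluster: "p"
Pig Latin = "owderpay"


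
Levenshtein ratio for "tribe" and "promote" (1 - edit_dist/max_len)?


Word 1: "tribe" (length 5)
Word 2: "promote" (length 7)
One optimal edit sequence:
  1. substitute 't' -> 'p'  (+1)
  2. keep 'r'
  3. insert 'o'  (+1)
  4. insert 'm'  (+1)
  5. substitute 'i' -> 'o'  (+1)
  6. substitute 'b' -> 't'  (+1)
  7. keep 'e'
Edit distance = 5
Max length = max(5, 7) = 7
Similarity = 1 - 5/7
= 0.2857


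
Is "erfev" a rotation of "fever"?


Word: "fever", Candidate: "erfev"
Method: check if candidate is substring of word+word
"feverfever" contains "erfev"? Yes
Is rotation = Yes


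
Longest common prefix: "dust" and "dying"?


Word 1: "dust"
Word 2: "dying"
Comparing from start:
  Pos 0: 'd' == 'd'
  Pos 1: 'u' != 'y' (stop)
LCP = "d" (length 1)


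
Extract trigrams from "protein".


Word: "protein" (length 7)
Number of trigrams = 7 - 3 + 1 = 5
  Position 0: "pro"
  Position 1: "rot"
  Position 2: "ote"
  Position 3: "tei"
  Position 4: "ein"
Trigrams = "pro", "rot", "ote", "tei", "ein"


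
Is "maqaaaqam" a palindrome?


Word: "maqaaaqam"
Reversed: "maqaaaqam"
Forward == Backward? maqaaaqam == maqaaaqam
Palindrome = Yes


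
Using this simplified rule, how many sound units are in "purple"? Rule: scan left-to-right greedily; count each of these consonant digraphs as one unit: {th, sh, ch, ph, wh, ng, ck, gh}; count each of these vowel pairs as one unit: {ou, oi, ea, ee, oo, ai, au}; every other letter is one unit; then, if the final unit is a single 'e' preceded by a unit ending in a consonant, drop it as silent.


Word: "purple" (6 letters)
Left-to-right scan:
  1. 'p' (letter)
  2. 'u' (letter)
  3. 'r' (letter)
  4. 'p' (letter)
  5. 'l' (letter)
  6. 'e' (letter)
Units from scan: 6
Final unit is 'e' after a consonant -> drop as silent (-1)
Sound units = 5 units


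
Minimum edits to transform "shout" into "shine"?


Word 1: "shout" (length 5)
Word 2: "shine" (length 5)
One optimal edit sequence (insert/delete/substitute each cost 1):
  1. keep 's'
  2. keep 'h'
  3. substitute 'o' -> 'i'  (+1)
  4. substitute 'u' -> 'n'  (+1)
  5. substitute 't' -> 'e'  (+1)
Total edit operations: 3
Edit distance = 3


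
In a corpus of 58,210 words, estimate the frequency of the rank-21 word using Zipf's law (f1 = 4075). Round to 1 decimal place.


Zipf's law: f(r) = f(1) / r
f(1) = 4075
f(21) = 4075 / 21
= 194.0 occurrences


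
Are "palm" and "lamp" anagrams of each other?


Word 1: "palm" → sorted: almp
Word 2: "lamp" → sorted: almp
Same letters? almp == almp
Anagram = Yes


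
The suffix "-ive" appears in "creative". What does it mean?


Suffix: -ive
Example: creative = create + -ive, with a spelling change
Meaning = tending to


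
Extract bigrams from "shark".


Word: "shark" (length 5)
Number of bigrams = 5 - 2 + 1 = 4
  Position 0: "sh"
  Position 1: "ha"
  Position 2: "ar"
  Position 3: "rk"
Bigrams = "sh", "ha", "ar", "rk"


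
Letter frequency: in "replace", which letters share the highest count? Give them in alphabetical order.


Word: "replace"
Letter counts:
  'a': 1
  'c': 1
  'e': 2
  'l': 1
  'p': 1
  'r': 1
Maximum count = 2
Most frequent = 'e' (2 times each)


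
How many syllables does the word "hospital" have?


Word: "hospital"
Syllable breakdown: hos | pi | tal
Counting: 3 parts
= 3 syllables


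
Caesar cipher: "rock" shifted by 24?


Word: "rock"
Shift: 24
Each letter → (letter + shift) mod 26:
  'r' (17) + 24 = 15 → 'p'
  'o' (14) + 24 = 12 → 'm'
  'c' (2) + 24 = 0 → 'a'
  'k' (10) + 24 = 8 → 'i'
Result = "pmai"


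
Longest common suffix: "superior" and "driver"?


Word 1: "superior"
Word 2: "driver"
Comparing from end:
  Pos -1: 'r' == 'r'
  Pos -2: 'o' != 'e' (stop)
LCS = "r" (length 1)


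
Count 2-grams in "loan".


Word: "loan" (length 4)
Number of 2-grams = length - 2 + 1 = 4 - 2 + 1
= 3


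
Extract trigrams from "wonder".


Word: "wonder" (length 6)
Number of trigrams = 6 - 3 + 1 = 4
  Position 0: "won"
  Position 1: "ond"
  Position 2: "nde"
  Position 3: "der"
Trigrams = "won", "ond", "nde", "der"


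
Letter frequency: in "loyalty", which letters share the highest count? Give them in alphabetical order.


Word: "loyalty"
Letter counts:
  'a': 1
  'l': 2
  'o': 1
  't': 1
  'y': 2
Maximum count = 2
Most frequent = 'l', 'y' (2 times each)


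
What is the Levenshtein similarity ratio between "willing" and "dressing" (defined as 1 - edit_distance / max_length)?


Word 1: "willing" (length 7)
Word 2: "dressing" (length 8)
One optimal edit sequence:
  1. insert 'd'  (+1)
  2. substitute 'w' -> 'r'  (+1)
  3. substitute 'i' -> 'e'  (+1)
  4. substitute 'l' -> 's'  (+1)
  5. substitute 'l' -> 's'  (+1)
  6. keep 'i'
  7. keep 'n'
  8. keep 'g'
Edit distance = 5
Max length = max(7, 8) = 8
Similarity = 1 - 5/8
= 0.3750


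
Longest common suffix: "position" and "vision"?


Word 1: "position"
Word 2: "vision"
Comparing from end:
  Pos -1: 'n' == 'n'
  Pos -2: 'o' == 'o'
  Pos -3: 'i' == 'i'
  Pos -4: 't' != 's' (stop)
LCS = "ion" (length 3)


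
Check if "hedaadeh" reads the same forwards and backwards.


Word: "hedaadeh"
Reversed: "hedaadeh"
Forward == Backward? hedaadeh == hedaadeh
Palindrome = Yes


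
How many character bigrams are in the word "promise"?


Word: "promise" (length 7)
Number of 2-grams = length - 2 + 1 = 7 - 2 + 1
= 6


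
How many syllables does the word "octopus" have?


Word: "octopus"
Syllable breakdown: oc · to · pus
Counting: 3 parts
= 3 syllables


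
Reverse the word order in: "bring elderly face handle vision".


Original: "bring elderly face handle vision"
Words (1..n): bring | elderly | face | handle | vision
Reversed (n..1): vision | handle | face | elderly | bring
Result = "vision handle face elderly bring"


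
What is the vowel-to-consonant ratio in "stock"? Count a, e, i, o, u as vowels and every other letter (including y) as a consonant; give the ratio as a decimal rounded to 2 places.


Word: "stock"
Vowels (a,e,i,o,u): 1
Consonants: 4
Ratio = 1/4
= 0.25


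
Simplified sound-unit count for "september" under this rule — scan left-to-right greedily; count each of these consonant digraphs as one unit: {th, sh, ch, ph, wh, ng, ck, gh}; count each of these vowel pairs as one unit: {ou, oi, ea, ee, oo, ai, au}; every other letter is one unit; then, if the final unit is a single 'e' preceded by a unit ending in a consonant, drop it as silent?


Word: "september" (9 letters)
Left-to-right scan:
  (1) 's' (letter)
  (2) 'e' (letter)
  (3) 'p' (letter)
  (4) 't' (letter)
  (5) 'e' (letter)
  (6) 'm' (letter)
  (7) 'b' (letter)
  (8) 'e' (letter)
  (9) 'r' (letter)
Units from scan: 9
Sound units = 9 units


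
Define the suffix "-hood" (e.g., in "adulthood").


Suffix: -hood
As in: adulthood -> adult + -hood
Meaning = state / condition


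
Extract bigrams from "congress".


Word: "congress" (length 8)
Number of bigrams = 8 - 2 + 1 = 7
  Position 0: "co"
  Position 1: "on"
  Position 2: "ng"
  Position 3: "gr"
  Position 4: "re"
  Position 5: "es"
  Position 6: "ss"
Bigrams = "co", "on", "ng", "gr", "re", "es", "ss"


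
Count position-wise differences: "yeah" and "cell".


Comparing character by character (same length = 4):
  Pos 0: 'y' vs 'c' !=
  Pos 1: 'e' vs 'e' =
  Pos 2: 'a' vs 'l' !=
  Pos 3: 'h' vs 'l' !=
Hamming distance = 3


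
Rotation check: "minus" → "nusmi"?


Word: "minus", Candidate: "nusmi"
Method: check if candidate is substring of word+word
"minusminus" contains "nusmi"? Yes
Is rotation = Yes


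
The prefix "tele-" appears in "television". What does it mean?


Prefix: tele-
Example: television = tele- + vision
Meaning = distant


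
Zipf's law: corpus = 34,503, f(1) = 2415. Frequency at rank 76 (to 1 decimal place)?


Zipf's law: f(r) = f(1) / r
f(1) = 2415
f(76) = 2415 / 76
= 31.8 occurrences


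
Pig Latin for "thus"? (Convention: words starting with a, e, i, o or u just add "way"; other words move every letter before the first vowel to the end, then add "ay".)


Word: "thus"
Starts with consonant(s) → move to end, add 'ay'
Consonant cluster: "th"
Pig Latin = "usthay"


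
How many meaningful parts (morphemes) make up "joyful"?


Word: "joyful"
Morphemes: joy + -ful
Each morpheme carries meaning
= 2 morphemes


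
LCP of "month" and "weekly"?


Word 1: "month"
Word 2: "weekly"
Comparing from start:
  Pos 0: 'm' != 'w' (stop)
LCP = "" (length 0)


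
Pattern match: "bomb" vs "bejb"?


Pattern of "bomb": [0, 1, 2, 0]
Pattern of "bejb": [0, 1, 2, 0]
Patterns match
Same pattern = Yes


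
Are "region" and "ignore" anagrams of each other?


Word 1: "region" → sorted: eginor
Word 2: "ignore" → sorted: eginor
Same letters? eginor == eginor
Anagram = Yes


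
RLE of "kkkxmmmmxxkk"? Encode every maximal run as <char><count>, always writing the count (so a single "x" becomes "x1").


String: "kkkxmmmmxxkk"
Scanning for consecutive runs:
  'k' x 3
  'x' x 1
  'm' x 4
  'x' x 2
  'k' x 2
RLE = "k3x1m4x2k2"


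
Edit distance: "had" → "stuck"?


Word 1: "had" (length 3)
Word 2: "stuck" (length 5)
One optimal edit sequence (insert/delete/substitute each cost 1):
  1. insert 's'  (+1)
  2. insert 't'  (+1)
  3. substitute 'h' -> 'u'  (+1)
  4. substitute 'a' -> 'c'  (+1)
  5. substitute 'd' -> 'k'  (+1)
Total edit operations: 5
Edit distance = 5


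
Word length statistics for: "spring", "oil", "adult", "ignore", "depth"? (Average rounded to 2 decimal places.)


Lengths: "spring"=6, "oil"=3, "adult"=5, "ignore"=6, "depth"=5
Sum = 25, Count = 5
Average = 25/5 = 5.00
= avg=5.00, min=3, max=6


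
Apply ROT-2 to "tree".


Word: "tree"
Shift: 2
Each letter → (letter + shift) mod 26:
  't' (19) + 2 = 21 → 'v'
  'r' (17) + 2 = 19 → 't'
  'e' (4) + 2 = 6 → 'g'
  'e' (4) + 2 = 6 → 'g'
Result = "vtgg"


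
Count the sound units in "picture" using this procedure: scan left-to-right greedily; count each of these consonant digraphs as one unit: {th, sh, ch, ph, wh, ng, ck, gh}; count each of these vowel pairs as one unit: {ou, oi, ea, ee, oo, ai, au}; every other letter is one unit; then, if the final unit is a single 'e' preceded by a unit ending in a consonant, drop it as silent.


Word: "picture" (7 letters)
Left-to-right scan:
  [1] 'p' (letter)
  [2] 'i' (letter)
  [3] 'c' (letter)
  [4] 't' (letter)
  [5] 'u' (letter)
  [6] 'r' (letter)
  [7] 'e' (letter)
Units from scan: 7
Final unit is 'e' after a consonant -> drop as silent (-1)
Sound units = 6 units


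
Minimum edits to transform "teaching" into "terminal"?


Word 1: "teaching" (length 8)
Word 2: "terminal" (length 8)
One optimal edit sequence (insert/delete/substitute each cost 1):
  1. keep 't'
  2. keep 'e'
  3. delete 'a'  (+1)
  4. substitute 'c' -> 'r'  (+1)
  5. substitute 'h' -> 'm'  (+1)
  6. keep 'i'
  7. keep 'n'
  8. insert 'a'  (+1)
  9. substitute 'g' -> 'l'  (+1)
Total edit operations: 5
Edit distance = 5


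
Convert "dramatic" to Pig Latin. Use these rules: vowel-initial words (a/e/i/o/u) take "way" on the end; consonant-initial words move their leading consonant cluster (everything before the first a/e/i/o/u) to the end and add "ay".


Word: "dramatic"
Starts with consonant(s) → move to end, add 'ay'
Consonant cluster: "dr"
Pig Latin = "amaticdray"


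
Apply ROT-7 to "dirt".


Word: "dirt"
Shift: 7
Each letter → (letter + shift) mod 26:
  'd' (3) + 7 = 10 → 'k'
  'i' (8) + 7 = 15 → 'p'
  'r' (17) + 7 = 24 → 'y'
  't' (19) + 7 = 0 → 'a'
Result = "kpya"


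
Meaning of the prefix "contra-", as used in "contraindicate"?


Prefix: contra-
Example: contraindicate (contra- + indicate)
Meaning = against


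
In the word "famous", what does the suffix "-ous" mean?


Suffix: -ous
Example: famous = fame + -ous, with a spelling change
Meaning = having quality of


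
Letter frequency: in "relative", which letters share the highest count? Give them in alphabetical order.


Word: "relative"
Letter counts:
  'a': 1
  'e': 2
  'i': 1
  'l': 1
  'r': 1
  't': 1
  'v': 1
Maximum count = 2
Most frequent = 'e' (2 times each)


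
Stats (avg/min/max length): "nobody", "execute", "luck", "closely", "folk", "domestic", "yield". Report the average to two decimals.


Lengths: "nobody"=6, "execute"=7, "luck"=4, "closely"=7, "folk"=4, "domestic"=8, "yield"=5
Sum = 41, Count = 7
Average = 41/7 = 5.86
= avg=5.86, min=4, max=8


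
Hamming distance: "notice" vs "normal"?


Comparing character by character (same length = 6):
  Pos 0: 'n' vs 'n' =
  Pos 1: 'o' vs 'o' =
  Pos 2: 't' vs 'r' !=
  Pos 3: 'i' vs 'm' !=
  Pos 4: 'c' vs 'a' !=
  Pos 5: 'e' vs 'l' !=
Hamming distance = 4


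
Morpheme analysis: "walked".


Word: "walked"
Morphemes: walk / -ed
Each morpheme carries meaning
= 2 morphemes


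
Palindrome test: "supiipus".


Word: "supiipus"
Reversed: "supiipus"
Forward == Backward? supiipus == supiipus
Palindrome = Yes


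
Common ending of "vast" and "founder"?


Word 1: "vast"
Word 2: "founder"
Comparing from end:
  Pos -1: 't' != 'r' (stop)
LCS = "" (length 0)


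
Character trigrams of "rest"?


Word: "rest" (length 4)
Number of trigrams = 4 - 3 + 1 = 2
  Position 0: "res"
  Position 1: "est"
Trigrams = "res", "est"


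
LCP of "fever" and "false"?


Word 1: "fever"
Word 2: "false"
Comparing from start:
  Pos 0: 'f' == 'f'
  Pos 1: 'e' != 'a' (stop)
LCP = "f" (length 1)


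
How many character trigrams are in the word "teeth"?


Word: "teeth" (length 5)
Number of 3-grams = length - 3 + 1 = 5 - 3 + 1
= 3


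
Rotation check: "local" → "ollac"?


Word: "local", Candidate: "ollac"
Method: check if candidate is substring of word+word
"locallocal" contains "ollac"? No
Is rotation = No


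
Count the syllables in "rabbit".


Word: "rabbit"
Syllable breakdown: rab / bit
Counting: 2 parts
= 2 syllables


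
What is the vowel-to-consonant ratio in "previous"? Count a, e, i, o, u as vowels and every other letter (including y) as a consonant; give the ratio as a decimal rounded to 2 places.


Word: "previous"
Vowels (a,e,i,o,u): 4
Consonants: 4
Ratio = 4/4
= 1.00


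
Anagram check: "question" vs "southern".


Word 1: "question" → sorted: einoqstu
Word 2: "southern" → sorted: ehnorstu
Same letters? einoqstu != ehnorstu
Anagram = No


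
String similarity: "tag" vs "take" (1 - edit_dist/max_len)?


Word 1: "tag" (length 3)
Word 2: "take" (length 4)
One optimal edit sequence:
  1. keep 't'
  2. keep 'a'
  3. insert 'k'  (+1)
  4. substitute 'g' -> 'e'  (+1)
Edit distance = 2
Max length = max(3, 4) = 4
Similarity = 1 - 2/4
= 0.5000


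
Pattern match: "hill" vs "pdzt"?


Pattern of "hill": [0, 1, 2, 2]
Pattern of "pdzt": [0, 1, 2, 3]
Patterns do not match
Same pattern = No


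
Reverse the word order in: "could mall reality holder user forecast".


Original: "could mall reality holder user forecast"
Words (1..n): could | mall | reality | holder | user | forecast
Reversed (n..1): forecast | user | holder | reality | mall | could
Result = "forecast user holder reality mall could"


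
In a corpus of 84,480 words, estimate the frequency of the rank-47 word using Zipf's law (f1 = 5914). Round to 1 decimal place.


Zipf's law: f(r) = f(1) / r
f(1) = 5914
f(47) = 5914 / 47
= 125.8 occurrences


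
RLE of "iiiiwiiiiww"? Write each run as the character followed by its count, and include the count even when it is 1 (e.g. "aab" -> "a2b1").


String: "iiiiwiiiiww"
Scanning for consecutive runs:
  'i' x 4
  'w' x 1
  'i' x 4
  'w' x 2
RLE = "i4w1i4w2"


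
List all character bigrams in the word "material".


Word: "material" (length 8)
Number of bigrams = 8 - 2 + 1 = 7
  Position 0: "ma"
  Position 1: "at"
  Position 2: "te"
  Position 3: "er"
  Position 4: "ri"
  Position 5: "ia"
  Position 6: "al"
Bigrams = "ma", "at", "te", "er", "ri", "ia", "al"


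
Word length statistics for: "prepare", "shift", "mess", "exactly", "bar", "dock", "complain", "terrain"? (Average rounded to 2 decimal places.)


Lengths: "prepare"=7, "shift"=5, "mess"=4, "exactly"=7, "bar"=3, "dock"=4, "complain"=8, "terrain"=7
Sum = 45, Count = 8
Average = 45/8 = 5.63
= avg=5.63, min=3, max=8


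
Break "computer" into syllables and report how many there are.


Word: "computer"
Syllable breakdown: com-pu-ter
Counting: 3 parts
= 3 syllables


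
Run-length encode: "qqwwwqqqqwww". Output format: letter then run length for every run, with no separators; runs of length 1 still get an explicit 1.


String: "qqwwwqqqqwww"
Scanning for consecutive runs:
  'q' x 2
  'w' x 3
  'q' x 4
  'w' x 3
RLE = "q2w3q4w3"


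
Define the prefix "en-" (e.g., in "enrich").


Prefix: en-
As in: enrich -> en- + rich
Meaning = cause to / put into


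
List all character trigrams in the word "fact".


Word: "fact" (length 4)
Number of trigrams = 4 - 3 + 1 = 2
  Position 0: "fac"
  Position 1: "act"
Trigrams = "fac", "act"


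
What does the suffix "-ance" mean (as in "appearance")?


Suffix: -ance
As in: appearance -> appear + -ance
Meaning = state of


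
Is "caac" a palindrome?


Word: "caac"
Reversed: "caac"
Forward == Backward? caac == caac
Palindrome = Yes


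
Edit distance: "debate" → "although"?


Word 1: "debate" (length 6)
Word 2: "although" (length 8)
One optimal edit sequence (insert/delete/substitute each cost 1):
  1. insert 'a'  (+1)
  2. insert 'l'  (+1)
  3. substitute 'd' -> 't'  (+1)
  4. substitute 'e' -> 'h'  (+1)
  5. substitute 'b' -> 'o'  (+1)
  6. substitute 'a' -> 'u'  (+1)
  7. substitute 't' -> 'g'  (+1)
  8. substitute 'e' -> 'h'  (+1)
Total edit operations: 8
Edit distance = 8


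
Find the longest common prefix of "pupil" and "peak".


Word 1: "pupil"
Word 2: "peak"
Comparing from start:
  Pos 0: 'p' == 'p'
  Pos 1: 'u' != 'e' (stop)
LCP = "p" (length 1)


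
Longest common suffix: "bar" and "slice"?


Word 1: "bar"
Word 2: "slice"
Comparing from end:
  Pos -1: 'r' != 'e' (stop)
LCS = "" (length 0)
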